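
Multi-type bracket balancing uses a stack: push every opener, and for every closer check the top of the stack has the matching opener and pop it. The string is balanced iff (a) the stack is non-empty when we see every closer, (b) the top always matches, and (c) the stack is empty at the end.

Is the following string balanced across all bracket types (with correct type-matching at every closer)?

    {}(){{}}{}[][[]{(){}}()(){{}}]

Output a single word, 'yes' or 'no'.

Answer: yes

Derivation:
pos 0: push '{'; stack = {
pos 1: '}' matches '{'; pop; stack = (empty)
pos 2: push '('; stack = (
pos 3: ')' matches '('; pop; stack = (empty)
pos 4: push '{'; stack = {
pos 5: push '{'; stack = {{
pos 6: '}' matches '{'; pop; stack = {
pos 7: '}' matches '{'; pop; stack = (empty)
pos 8: push '{'; stack = {
pos 9: '}' matches '{'; pop; stack = (empty)
pos 10: push '['; stack = [
pos 11: ']' matches '['; pop; stack = (empty)
pos 12: push '['; stack = [
pos 13: push '['; stack = [[
pos 14: ']' matches '['; pop; stack = [
pos 15: push '{'; stack = [{
pos 16: push '('; stack = [{(
pos 17: ')' matches '('; pop; stack = [{
pos 18: push '{'; stack = [{{
pos 19: '}' matches '{'; pop; stack = [{
pos 20: '}' matches '{'; pop; stack = [
pos 21: push '('; stack = [(
pos 22: ')' matches '('; pop; stack = [
pos 23: push '('; stack = [(
pos 24: ')' matches '('; pop; stack = [
pos 25: push '{'; stack = [{
pos 26: push '{'; stack = [{{
pos 27: '}' matches '{'; pop; stack = [{
pos 28: '}' matches '{'; pop; stack = [
pos 29: ']' matches '['; pop; stack = (empty)
end: stack empty → VALID
Verdict: properly nested → yes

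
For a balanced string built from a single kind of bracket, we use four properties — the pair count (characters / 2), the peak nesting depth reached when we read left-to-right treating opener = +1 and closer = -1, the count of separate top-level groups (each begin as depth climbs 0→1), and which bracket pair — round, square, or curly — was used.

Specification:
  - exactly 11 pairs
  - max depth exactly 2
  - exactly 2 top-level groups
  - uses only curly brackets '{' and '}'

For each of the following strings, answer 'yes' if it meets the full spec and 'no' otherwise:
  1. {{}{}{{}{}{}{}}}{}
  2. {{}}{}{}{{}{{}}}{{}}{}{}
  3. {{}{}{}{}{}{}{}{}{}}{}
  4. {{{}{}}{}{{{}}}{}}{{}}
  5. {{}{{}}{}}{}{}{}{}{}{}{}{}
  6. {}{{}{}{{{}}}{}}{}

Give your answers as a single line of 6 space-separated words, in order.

String 1 '{{}{}{{}{}{}{}}}{}': depth seq [1 2 1 2 1 2 3 2 3 2 3 2 3 2 1 0 1 0]
  -> pairs=9 depth=3 groups=2 -> no
String 2 '{{}}{}{}{{}{{}}}{{}}{}{}': depth seq [1 2 1 0 1 0 1 0 1 2 1 2 3 2 1 0 1 2 1 0 1 0 1 0]
  -> pairs=12 depth=3 groups=7 -> no
String 3 '{{}{}{}{}{}{}{}{}{}}{}': depth seq [1 2 1 2 1 2 1 2 1 2 1 2 1 2 1 2 1 2 1 0 1 0]
  -> pairs=11 depth=2 groups=2 -> yes
String 4 '{{{}{}}{}{{{}}}{}}{{}}': depth seq [1 2 3 2 3 2 1 2 1 2 3 4 3 2 1 2 1 0 1 2 1 0]
  -> pairs=11 depth=4 groups=2 -> no
String 5 '{{}{{}}{}}{}{}{}{}{}{}{}{}': depth seq [1 2 1 2 3 2 1 2 1 0 1 0 1 0 1 0 1 0 1 0 1 0 1 0 1 0]
  -> pairs=13 depth=3 groups=9 -> no
String 6 '{}{{}{}{{{}}}{}}{}': depth seq [1 0 1 2 1 2 1 2 3 4 3 2 1 2 1 0 1 0]
  -> pairs=9 depth=4 groups=3 -> no

Answer: no no yes no no no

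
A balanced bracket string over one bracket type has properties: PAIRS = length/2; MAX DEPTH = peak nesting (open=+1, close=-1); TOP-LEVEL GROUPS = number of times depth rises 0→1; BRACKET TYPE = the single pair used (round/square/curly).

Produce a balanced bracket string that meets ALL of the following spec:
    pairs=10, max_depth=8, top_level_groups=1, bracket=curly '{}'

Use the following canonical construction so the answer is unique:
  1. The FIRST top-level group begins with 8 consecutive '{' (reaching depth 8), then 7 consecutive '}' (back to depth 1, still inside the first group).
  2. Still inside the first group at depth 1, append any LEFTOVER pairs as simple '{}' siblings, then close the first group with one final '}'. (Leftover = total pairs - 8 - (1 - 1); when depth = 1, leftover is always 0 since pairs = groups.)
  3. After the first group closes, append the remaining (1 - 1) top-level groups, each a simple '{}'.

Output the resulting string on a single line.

Spec: pairs=10 depth=8 groups=1
Leftover pairs = 10 - 8 - (1-1) = 2
First group: deep chain of depth 8 + 2 sibling pairs
Remaining 0 groups: simple '{}' each

Answer: {{{{{{{{}}}}}}}{}{}}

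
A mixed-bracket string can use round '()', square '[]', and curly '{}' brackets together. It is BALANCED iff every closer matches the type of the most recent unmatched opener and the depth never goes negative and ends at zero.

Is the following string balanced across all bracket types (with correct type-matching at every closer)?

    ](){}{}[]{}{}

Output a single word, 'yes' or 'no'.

pos 0: saw closer ']' but stack is empty → INVALID
Verdict: unmatched closer ']' at position 0 → no

Answer: no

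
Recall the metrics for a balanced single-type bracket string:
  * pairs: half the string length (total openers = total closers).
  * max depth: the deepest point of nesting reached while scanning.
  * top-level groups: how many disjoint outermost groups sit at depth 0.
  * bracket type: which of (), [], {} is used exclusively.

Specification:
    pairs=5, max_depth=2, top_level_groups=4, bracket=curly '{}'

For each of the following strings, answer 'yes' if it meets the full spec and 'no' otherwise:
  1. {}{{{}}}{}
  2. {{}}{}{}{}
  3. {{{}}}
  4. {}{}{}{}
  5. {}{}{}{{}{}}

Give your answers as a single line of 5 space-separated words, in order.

Answer: no yes no no no

Derivation:
String 1 '{}{{{}}}{}': depth seq [1 0 1 2 3 2 1 0 1 0]
  -> pairs=5 depth=3 groups=3 -> no
String 2 '{{}}{}{}{}': depth seq [1 2 1 0 1 0 1 0 1 0]
  -> pairs=5 depth=2 groups=4 -> yes
String 3 '{{{}}}': depth seq [1 2 3 2 1 0]
  -> pairs=3 depth=3 groups=1 -> no
String 4 '{}{}{}{}': depth seq [1 0 1 0 1 0 1 0]
  -> pairs=4 depth=1 groups=4 -> no
String 5 '{}{}{}{{}{}}': depth seq [1 0 1 0 1 0 1 2 1 2 1 0]
  -> pairs=6 depth=2 groups=4 -> no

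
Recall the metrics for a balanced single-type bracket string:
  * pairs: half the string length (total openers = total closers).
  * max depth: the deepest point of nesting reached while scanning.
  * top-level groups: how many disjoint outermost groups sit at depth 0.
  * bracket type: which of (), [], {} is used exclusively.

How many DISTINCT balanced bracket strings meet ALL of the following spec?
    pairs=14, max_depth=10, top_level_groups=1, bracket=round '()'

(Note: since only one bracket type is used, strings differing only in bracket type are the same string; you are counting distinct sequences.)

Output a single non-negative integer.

Answer: 8099

Derivation:
Spec: pairs=14 depth=10 groups=1
Count(depth <= 10) = 740924
Count(depth <= 9) = 732825
Count(depth == 10) = 740924 - 732825 = 8099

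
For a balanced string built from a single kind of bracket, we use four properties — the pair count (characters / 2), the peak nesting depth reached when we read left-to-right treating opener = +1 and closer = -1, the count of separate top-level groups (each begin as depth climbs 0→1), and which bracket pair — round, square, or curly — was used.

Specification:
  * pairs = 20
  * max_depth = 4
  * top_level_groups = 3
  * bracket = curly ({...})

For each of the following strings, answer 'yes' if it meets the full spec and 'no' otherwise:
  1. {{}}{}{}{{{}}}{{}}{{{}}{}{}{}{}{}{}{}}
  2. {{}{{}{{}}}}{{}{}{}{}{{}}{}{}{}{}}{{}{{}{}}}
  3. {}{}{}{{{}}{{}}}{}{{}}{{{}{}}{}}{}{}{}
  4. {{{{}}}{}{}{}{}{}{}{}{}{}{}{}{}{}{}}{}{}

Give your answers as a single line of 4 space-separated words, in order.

String 1 '{{}}{}{}{{{}}}{{}}{{{}}{}{}{}{}{}{}{}}': depth seq [1 2 1 0 1 0 1 0 1 2 3 2 1 0 1 2 1 0 1 2 3 2 1 2 1 2 1 2 1 2 1 2 1 2 1 2 1 0]
  -> pairs=19 depth=3 groups=6 -> no
String 2 '{{}{{}{{}}}}{{}{}{}{}{{}}{}{}{}{}}{{}{{}{}}}': depth seq [1 2 1 2 3 2 3 4 3 2 1 0 1 2 1 2 1 2 1 2 1 2 3 2 1 2 1 2 1 2 1 2 1 0 1 2 1 2 3 2 3 2 1 0]
  -> pairs=22 depth=4 groups=3 -> no
String 3 '{}{}{}{{{}}{{}}}{}{{}}{{{}{}}{}}{}{}{}': depth seq [1 0 1 0 1 0 1 2 3 2 1 2 3 2 1 0 1 0 1 2 1 0 1 2 3 2 3 2 1 2 1 0 1 0 1 0 1 0]
  -> pairs=19 depth=3 groups=10 -> no
String 4 '{{{{}}}{}{}{}{}{}{}{}{}{}{}{}{}{}{}}{}{}': depth seq [1 2 3 4 3 2 1 2 1 2 1 2 1 2 1 2 1 2 1 2 1 2 1 2 1 2 1 2 1 2 1 2 1 2 1 0 1 0 1 0]
  -> pairs=20 depth=4 groups=3 -> yes

Answer: no no no yes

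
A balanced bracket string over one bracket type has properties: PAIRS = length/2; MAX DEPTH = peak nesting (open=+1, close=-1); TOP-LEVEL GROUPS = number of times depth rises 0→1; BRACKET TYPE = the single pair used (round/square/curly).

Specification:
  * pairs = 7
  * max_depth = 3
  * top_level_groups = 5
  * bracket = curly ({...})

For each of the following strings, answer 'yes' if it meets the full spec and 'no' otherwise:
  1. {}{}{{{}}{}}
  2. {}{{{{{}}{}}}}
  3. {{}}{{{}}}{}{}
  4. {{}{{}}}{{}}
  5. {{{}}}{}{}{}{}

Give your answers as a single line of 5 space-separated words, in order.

Answer: no no no no yes

Derivation:
String 1 '{}{}{{{}}{}}': depth seq [1 0 1 0 1 2 3 2 1 2 1 0]
  -> pairs=6 depth=3 groups=3 -> no
String 2 '{}{{{{{}}{}}}}': depth seq [1 0 1 2 3 4 5 4 3 4 3 2 1 0]
  -> pairs=7 depth=5 groups=2 -> no
String 3 '{{}}{{{}}}{}{}': depth seq [1 2 1 0 1 2 3 2 1 0 1 0 1 0]
  -> pairs=7 depth=3 groups=4 -> no
String 4 '{{}{{}}}{{}}': depth seq [1 2 1 2 3 2 1 0 1 2 1 0]
  -> pairs=6 depth=3 groups=2 -> no
String 5 '{{{}}}{}{}{}{}': depth seq [1 2 3 2 1 0 1 0 1 0 1 0 1 0]
  -> pairs=7 depth=3 groups=5 -> yes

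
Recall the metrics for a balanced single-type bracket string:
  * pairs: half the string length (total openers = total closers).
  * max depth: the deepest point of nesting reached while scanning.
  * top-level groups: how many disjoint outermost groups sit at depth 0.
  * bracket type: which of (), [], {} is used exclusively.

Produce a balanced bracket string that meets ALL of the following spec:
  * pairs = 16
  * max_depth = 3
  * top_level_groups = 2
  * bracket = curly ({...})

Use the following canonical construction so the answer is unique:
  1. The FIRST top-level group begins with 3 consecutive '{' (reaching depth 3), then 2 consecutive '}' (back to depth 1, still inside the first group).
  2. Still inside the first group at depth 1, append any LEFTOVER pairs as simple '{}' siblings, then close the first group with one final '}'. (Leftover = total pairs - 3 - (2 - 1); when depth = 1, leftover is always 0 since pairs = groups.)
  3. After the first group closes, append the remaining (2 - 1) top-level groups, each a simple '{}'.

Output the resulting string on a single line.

Spec: pairs=16 depth=3 groups=2
Leftover pairs = 16 - 3 - (2-1) = 12
First group: deep chain of depth 3 + 12 sibling pairs
Remaining 1 groups: simple '{}' each

Answer: {{{}}{}{}{}{}{}{}{}{}{}{}{}{}}{}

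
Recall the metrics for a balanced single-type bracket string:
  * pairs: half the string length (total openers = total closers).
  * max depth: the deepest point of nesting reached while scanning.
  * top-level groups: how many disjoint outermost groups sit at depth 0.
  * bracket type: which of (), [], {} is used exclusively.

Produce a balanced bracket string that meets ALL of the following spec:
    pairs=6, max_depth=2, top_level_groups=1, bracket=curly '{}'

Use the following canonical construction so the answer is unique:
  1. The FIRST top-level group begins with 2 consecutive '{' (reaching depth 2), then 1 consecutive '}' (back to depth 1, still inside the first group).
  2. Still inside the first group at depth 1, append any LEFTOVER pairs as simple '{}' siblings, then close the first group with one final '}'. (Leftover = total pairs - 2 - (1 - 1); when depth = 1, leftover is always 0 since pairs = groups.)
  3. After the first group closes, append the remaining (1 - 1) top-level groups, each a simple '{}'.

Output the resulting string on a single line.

Answer: {{}{}{}{}{}}

Derivation:
Spec: pairs=6 depth=2 groups=1
Leftover pairs = 6 - 2 - (1-1) = 4
First group: deep chain of depth 2 + 4 sibling pairs
Remaining 0 groups: simple '{}' each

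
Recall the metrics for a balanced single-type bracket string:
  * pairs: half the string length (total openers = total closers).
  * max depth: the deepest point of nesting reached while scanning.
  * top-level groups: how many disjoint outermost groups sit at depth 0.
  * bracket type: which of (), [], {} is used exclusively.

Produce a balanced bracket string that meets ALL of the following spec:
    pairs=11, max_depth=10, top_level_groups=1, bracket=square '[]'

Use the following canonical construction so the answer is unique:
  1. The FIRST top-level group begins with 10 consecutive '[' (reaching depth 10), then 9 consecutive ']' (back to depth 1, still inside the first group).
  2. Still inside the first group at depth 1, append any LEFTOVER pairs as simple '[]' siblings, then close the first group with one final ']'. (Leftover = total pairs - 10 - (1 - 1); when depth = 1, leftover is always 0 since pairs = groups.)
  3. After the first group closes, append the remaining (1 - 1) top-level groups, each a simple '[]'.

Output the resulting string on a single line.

Answer: [[[[[[[[[[]]]]]]]]][]]

Derivation:
Spec: pairs=11 depth=10 groups=1
Leftover pairs = 11 - 10 - (1-1) = 1
First group: deep chain of depth 10 + 1 sibling pairs
Remaining 0 groups: simple '[]' each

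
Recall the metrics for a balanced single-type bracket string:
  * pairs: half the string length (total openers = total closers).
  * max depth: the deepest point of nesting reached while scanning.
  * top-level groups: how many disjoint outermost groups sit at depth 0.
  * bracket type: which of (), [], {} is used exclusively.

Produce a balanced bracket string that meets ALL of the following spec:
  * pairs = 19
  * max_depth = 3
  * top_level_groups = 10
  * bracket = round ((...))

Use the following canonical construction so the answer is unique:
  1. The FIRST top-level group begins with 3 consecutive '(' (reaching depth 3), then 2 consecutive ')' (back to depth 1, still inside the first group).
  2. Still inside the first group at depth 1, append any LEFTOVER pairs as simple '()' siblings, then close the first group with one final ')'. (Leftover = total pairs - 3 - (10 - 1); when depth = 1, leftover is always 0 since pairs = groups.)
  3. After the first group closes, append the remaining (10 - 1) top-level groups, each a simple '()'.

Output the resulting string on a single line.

Answer: ((())()()()()()()())()()()()()()()()()

Derivation:
Spec: pairs=19 depth=3 groups=10
Leftover pairs = 19 - 3 - (10-1) = 7
First group: deep chain of depth 3 + 7 sibling pairs
Remaining 9 groups: simple '()' each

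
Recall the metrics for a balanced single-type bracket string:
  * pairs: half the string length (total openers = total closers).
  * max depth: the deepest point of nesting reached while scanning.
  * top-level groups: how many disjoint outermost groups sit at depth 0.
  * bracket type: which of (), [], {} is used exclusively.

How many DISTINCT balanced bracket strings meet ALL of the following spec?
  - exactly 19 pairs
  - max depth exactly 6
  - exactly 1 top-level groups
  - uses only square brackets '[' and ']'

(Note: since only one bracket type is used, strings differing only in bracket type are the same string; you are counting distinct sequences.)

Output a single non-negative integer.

Spec: pairs=19 depth=6 groups=1
Count(depth <= 6) = 173118414
Count(depth <= 5) = 64570082
Count(depth == 6) = 173118414 - 64570082 = 108548332

Answer: 108548332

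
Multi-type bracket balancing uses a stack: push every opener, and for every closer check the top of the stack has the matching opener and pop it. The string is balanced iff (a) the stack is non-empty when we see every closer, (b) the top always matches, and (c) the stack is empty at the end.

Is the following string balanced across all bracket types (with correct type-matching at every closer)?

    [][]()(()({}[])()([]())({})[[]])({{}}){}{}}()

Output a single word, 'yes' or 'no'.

Answer: no

Derivation:
pos 0: push '['; stack = [
pos 1: ']' matches '['; pop; stack = (empty)
pos 2: push '['; stack = [
pos 3: ']' matches '['; pop; stack = (empty)
pos 4: push '('; stack = (
pos 5: ')' matches '('; pop; stack = (empty)
pos 6: push '('; stack = (
pos 7: push '('; stack = ((
pos 8: ')' matches '('; pop; stack = (
pos 9: push '('; stack = ((
pos 10: push '{'; stack = (({
pos 11: '}' matches '{'; pop; stack = ((
pos 12: push '['; stack = (([
pos 13: ']' matches '['; pop; stack = ((
pos 14: ')' matches '('; pop; stack = (
pos 15: push '('; stack = ((
pos 16: ')' matches '('; pop; stack = (
pos 17: push '('; stack = ((
pos 18: push '['; stack = (([
pos 19: ']' matches '['; pop; stack = ((
pos 20: push '('; stack = (((
pos 21: ')' matches '('; pop; stack = ((
pos 22: ')' matches '('; pop; stack = (
pos 23: push '('; stack = ((
pos 24: push '{'; stack = (({
pos 25: '}' matches '{'; pop; stack = ((
pos 26: ')' matches '('; pop; stack = (
pos 27: push '['; stack = ([
pos 28: push '['; stack = ([[
pos 29: ']' matches '['; pop; stack = ([
pos 30: ']' matches '['; pop; stack = (
pos 31: ')' matches '('; pop; stack = (empty)
pos 32: push '('; stack = (
pos 33: push '{'; stack = ({
pos 34: push '{'; stack = ({{
pos 35: '}' matches '{'; pop; stack = ({
pos 36: '}' matches '{'; pop; stack = (
pos 37: ')' matches '('; pop; stack = (empty)
pos 38: push '{'; stack = {
pos 39: '}' matches '{'; pop; stack = (empty)
pos 40: push '{'; stack = {
pos 41: '}' matches '{'; pop; stack = (empty)
pos 42: saw closer '}' but stack is empty → INVALID
Verdict: unmatched closer '}' at position 42 → no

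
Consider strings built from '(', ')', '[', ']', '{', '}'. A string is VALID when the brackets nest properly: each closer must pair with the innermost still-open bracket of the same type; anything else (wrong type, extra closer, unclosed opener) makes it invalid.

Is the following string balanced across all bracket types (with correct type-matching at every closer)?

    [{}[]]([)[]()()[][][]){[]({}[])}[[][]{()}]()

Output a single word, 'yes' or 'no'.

pos 0: push '['; stack = [
pos 1: push '{'; stack = [{
pos 2: '}' matches '{'; pop; stack = [
pos 3: push '['; stack = [[
pos 4: ']' matches '['; pop; stack = [
pos 5: ']' matches '['; pop; stack = (empty)
pos 6: push '('; stack = (
pos 7: push '['; stack = ([
pos 8: saw closer ')' but top of stack is '[' (expected ']') → INVALID
Verdict: type mismatch at position 8: ')' closes '[' → no

Answer: no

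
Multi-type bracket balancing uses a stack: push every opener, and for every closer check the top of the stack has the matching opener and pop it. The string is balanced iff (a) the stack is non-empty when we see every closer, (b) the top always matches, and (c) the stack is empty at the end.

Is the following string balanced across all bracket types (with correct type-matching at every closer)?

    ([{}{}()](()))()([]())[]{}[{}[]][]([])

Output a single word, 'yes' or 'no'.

Answer: yes

Derivation:
pos 0: push '('; stack = (
pos 1: push '['; stack = ([
pos 2: push '{'; stack = ([{
pos 3: '}' matches '{'; pop; stack = ([
pos 4: push '{'; stack = ([{
pos 5: '}' matches '{'; pop; stack = ([
pos 6: push '('; stack = ([(
pos 7: ')' matches '('; pop; stack = ([
pos 8: ']' matches '['; pop; stack = (
pos 9: push '('; stack = ((
pos 10: push '('; stack = (((
pos 11: ')' matches '('; pop; stack = ((
pos 12: ')' matches '('; pop; stack = (
pos 13: ')' matches '('; pop; stack = (empty)
pos 14: push '('; stack = (
pos 15: ')' matches '('; pop; stack = (empty)
pos 16: push '('; stack = (
pos 17: push '['; stack = ([
pos 18: ']' matches '['; pop; stack = (
pos 19: push '('; stack = ((
pos 20: ')' matches '('; pop; stack = (
pos 21: ')' matches '('; pop; stack = (empty)
pos 22: push '['; stack = [
pos 23: ']' matches '['; pop; stack = (empty)
pos 24: push '{'; stack = {
pos 25: '}' matches '{'; pop; stack = (empty)
pos 26: push '['; stack = [
pos 27: push '{'; stack = [{
pos 28: '}' matches '{'; pop; stack = [
pos 29: push '['; stack = [[
pos 30: ']' matches '['; pop; stack = [
pos 31: ']' matches '['; pop; stack = (empty)
pos 32: push '['; stack = [
pos 33: ']' matches '['; pop; stack = (empty)
pos 34: push '('; stack = (
pos 35: push '['; stack = ([
pos 36: ']' matches '['; pop; stack = (
pos 37: ')' matches '('; pop; stack = (empty)
end: stack empty → VALID
Verdict: properly nested → yes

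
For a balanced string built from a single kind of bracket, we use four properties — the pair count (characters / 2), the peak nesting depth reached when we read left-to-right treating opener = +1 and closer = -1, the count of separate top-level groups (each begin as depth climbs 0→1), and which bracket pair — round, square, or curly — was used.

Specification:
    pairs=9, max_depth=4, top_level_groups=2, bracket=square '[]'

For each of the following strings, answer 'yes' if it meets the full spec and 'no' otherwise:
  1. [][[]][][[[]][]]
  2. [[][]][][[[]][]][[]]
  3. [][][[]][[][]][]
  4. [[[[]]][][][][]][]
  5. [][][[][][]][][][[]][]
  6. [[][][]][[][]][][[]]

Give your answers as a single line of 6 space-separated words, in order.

String 1 '[][[]][][[[]][]]': depth seq [1 0 1 2 1 0 1 0 1 2 3 2 1 2 1 0]
  -> pairs=8 depth=3 groups=4 -> no
String 2 '[[][]][][[[]][]][[]]': depth seq [1 2 1 2 1 0 1 0 1 2 3 2 1 2 1 0 1 2 1 0]
  -> pairs=10 depth=3 groups=4 -> no
String 3 '[][][[]][[][]][]': depth seq [1 0 1 0 1 2 1 0 1 2 1 2 1 0 1 0]
  -> pairs=8 depth=2 groups=5 -> no
String 4 '[[[[]]][][][][]][]': depth seq [1 2 3 4 3 2 1 2 1 2 1 2 1 2 1 0 1 0]
  -> pairs=9 depth=4 groups=2 -> yes
String 5 '[][][[][][]][][][[]][]': depth seq [1 0 1 0 1 2 1 2 1 2 1 0 1 0 1 0 1 2 1 0 1 0]
  -> pairs=11 depth=2 groups=7 -> no
String 6 '[[][][]][[][]][][[]]': depth seq [1 2 1 2 1 2 1 0 1 2 1 2 1 0 1 0 1 2 1 0]
  -> pairs=10 depth=2 groups=4 -> no

Answer: no no no yes no no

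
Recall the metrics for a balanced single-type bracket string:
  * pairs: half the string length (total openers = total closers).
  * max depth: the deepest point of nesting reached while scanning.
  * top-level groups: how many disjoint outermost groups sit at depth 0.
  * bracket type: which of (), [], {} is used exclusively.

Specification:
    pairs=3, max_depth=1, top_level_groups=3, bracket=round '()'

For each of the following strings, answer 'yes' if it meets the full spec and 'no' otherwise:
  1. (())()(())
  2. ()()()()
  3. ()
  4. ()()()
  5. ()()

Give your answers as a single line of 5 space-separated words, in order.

Answer: no no no yes no

Derivation:
String 1 '(())()(())': depth seq [1 2 1 0 1 0 1 2 1 0]
  -> pairs=5 depth=2 groups=3 -> no
String 2 '()()()()': depth seq [1 0 1 0 1 0 1 0]
  -> pairs=4 depth=1 groups=4 -> no
String 3 '()': depth seq [1 0]
  -> pairs=1 depth=1 groups=1 -> no
String 4 '()()()': depth seq [1 0 1 0 1 0]
  -> pairs=3 depth=1 groups=3 -> yes
String 5 '()()': depth seq [1 0 1 0]
  -> pairs=2 depth=1 groups=2 -> no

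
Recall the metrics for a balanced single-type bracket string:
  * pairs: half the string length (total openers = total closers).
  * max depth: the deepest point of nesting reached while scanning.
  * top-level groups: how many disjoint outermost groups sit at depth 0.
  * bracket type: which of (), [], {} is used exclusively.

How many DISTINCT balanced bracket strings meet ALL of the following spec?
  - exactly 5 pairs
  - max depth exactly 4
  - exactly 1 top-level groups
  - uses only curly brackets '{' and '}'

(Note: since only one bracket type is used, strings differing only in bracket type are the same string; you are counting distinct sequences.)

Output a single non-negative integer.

Answer: 5

Derivation:
Spec: pairs=5 depth=4 groups=1
Count(depth <= 4) = 13
Count(depth <= 3) = 8
Count(depth == 4) = 13 - 8 = 5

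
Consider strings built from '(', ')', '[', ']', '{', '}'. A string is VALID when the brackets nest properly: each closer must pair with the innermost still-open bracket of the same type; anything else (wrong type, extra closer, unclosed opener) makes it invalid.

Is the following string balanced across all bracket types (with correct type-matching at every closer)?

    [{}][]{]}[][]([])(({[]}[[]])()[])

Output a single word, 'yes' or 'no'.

Answer: no

Derivation:
pos 0: push '['; stack = [
pos 1: push '{'; stack = [{
pos 2: '}' matches '{'; pop; stack = [
pos 3: ']' matches '['; pop; stack = (empty)
pos 4: push '['; stack = [
pos 5: ']' matches '['; pop; stack = (empty)
pos 6: push '{'; stack = {
pos 7: saw closer ']' but top of stack is '{' (expected '}') → INVALID
Verdict: type mismatch at position 7: ']' closes '{' → no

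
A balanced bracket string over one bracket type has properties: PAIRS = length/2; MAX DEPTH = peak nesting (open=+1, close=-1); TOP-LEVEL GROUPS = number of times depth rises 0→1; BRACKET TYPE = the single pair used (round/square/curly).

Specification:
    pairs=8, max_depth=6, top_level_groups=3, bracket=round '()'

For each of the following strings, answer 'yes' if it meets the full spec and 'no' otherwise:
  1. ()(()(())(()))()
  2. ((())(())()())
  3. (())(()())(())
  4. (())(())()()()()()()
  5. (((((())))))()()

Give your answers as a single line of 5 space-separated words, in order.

String 1 '()(()(())(()))()': depth seq [1 0 1 2 1 2 3 2 1 2 3 2 1 0 1 0]
  -> pairs=8 depth=3 groups=3 -> no
String 2 '((())(())()())': depth seq [1 2 3 2 1 2 3 2 1 2 1 2 1 0]
  -> pairs=7 depth=3 groups=1 -> no
String 3 '(())(()())(())': depth seq [1 2 1 0 1 2 1 2 1 0 1 2 1 0]
  -> pairs=7 depth=2 groups=3 -> no
String 4 '(())(())()()()()()()': depth seq [1 2 1 0 1 2 1 0 1 0 1 0 1 0 1 0 1 0 1 0]
  -> pairs=10 depth=2 groups=8 -> no
String 5 '(((((())))))()()': depth seq [1 2 3 4 5 6 5 4 3 2 1 0 1 0 1 0]
  -> pairs=8 depth=6 groups=3 -> yes

Answer: no no no no yes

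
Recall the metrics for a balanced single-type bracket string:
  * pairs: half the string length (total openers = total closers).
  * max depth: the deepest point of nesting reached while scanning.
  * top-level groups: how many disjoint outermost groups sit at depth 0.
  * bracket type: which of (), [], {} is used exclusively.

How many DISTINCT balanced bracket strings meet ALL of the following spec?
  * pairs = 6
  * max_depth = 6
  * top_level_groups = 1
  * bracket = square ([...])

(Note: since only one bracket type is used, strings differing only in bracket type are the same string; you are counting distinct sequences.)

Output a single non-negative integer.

Spec: pairs=6 depth=6 groups=1
Count(depth <= 6) = 42
Count(depth <= 5) = 41
Count(depth == 6) = 42 - 41 = 1

Answer: 1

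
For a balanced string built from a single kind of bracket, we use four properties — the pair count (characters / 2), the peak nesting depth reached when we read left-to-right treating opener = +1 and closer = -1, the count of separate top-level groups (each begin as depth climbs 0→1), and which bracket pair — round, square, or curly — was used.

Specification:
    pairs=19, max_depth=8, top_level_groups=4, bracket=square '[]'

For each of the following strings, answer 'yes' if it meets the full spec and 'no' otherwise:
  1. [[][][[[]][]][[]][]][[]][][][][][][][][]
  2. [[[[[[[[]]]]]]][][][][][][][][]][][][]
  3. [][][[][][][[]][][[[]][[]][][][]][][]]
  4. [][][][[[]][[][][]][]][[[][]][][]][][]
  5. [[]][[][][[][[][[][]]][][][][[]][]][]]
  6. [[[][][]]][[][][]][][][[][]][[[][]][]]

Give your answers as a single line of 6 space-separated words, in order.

Answer: no yes no no no no

Derivation:
String 1 '[[][][[[]][]][[]][]][[]][][][][][][][][]': depth seq [1 2 1 2 1 2 3 4 3 2 3 2 1 2 3 2 1 2 1 0 1 2 1 0 1 0 1 0 1 0 1 0 1 0 1 0 1 0 1 0]
  -> pairs=20 depth=4 groups=10 -> no
String 2 '[[[[[[[[]]]]]]][][][][][][][][]][][][]': depth seq [1 2 3 4 5 6 7 8 7 6 5 4 3 2 1 2 1 2 1 2 1 2 1 2 1 2 1 2 1 2 1 0 1 0 1 0 1 0]
  -> pairs=19 depth=8 groups=4 -> yes
String 3 '[][][[][][][[]][][[[]][[]][][][]][][]]': depth seq [1 0 1 0 1 2 1 2 1 2 1 2 3 2 1 2 1 2 3 4 3 2 3 4 3 2 3 2 3 2 3 2 1 2 1 2 1 0]
  -> pairs=19 depth=4 groups=3 -> no
String 4 '[][][][[[]][[][][]][]][[[][]][][]][][]': depth seq [1 0 1 0 1 0 1 2 3 2 1 2 3 2 3 2 3 2 1 2 1 0 1 2 3 2 3 2 1 2 1 2 1 0 1 0 1 0]
  -> pairs=19 depth=3 groups=7 -> no
String 5 '[[]][[][][[][[][[][]]][][][][[]][]][]]': depth seq [1 2 1 0 1 2 1 2 1 2 3 2 3 4 3 4 5 4 5 4 3 2 3 2 3 2 3 2 3 4 3 2 3 2 1 2 1 0]
  -> pairs=19 depth=5 groups=2 -> no
String 6 '[[[][][]]][[][][]][][][[][]][[[][]][]]': depth seq [1 2 3 2 3 2 3 2 1 0 1 2 1 2 1 2 1 0 1 0 1 0 1 2 1 2 1 0 1 2 3 2 3 2 1 2 1 0]
  -> pairs=19 depth=3 groups=6 -> no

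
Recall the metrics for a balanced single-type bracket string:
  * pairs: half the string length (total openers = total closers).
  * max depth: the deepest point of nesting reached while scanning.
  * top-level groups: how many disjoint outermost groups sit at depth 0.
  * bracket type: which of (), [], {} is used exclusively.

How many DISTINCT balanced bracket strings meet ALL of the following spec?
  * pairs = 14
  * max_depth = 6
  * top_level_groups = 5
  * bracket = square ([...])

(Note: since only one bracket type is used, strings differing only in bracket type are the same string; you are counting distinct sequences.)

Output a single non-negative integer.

Spec: pairs=14 depth=6 groups=5
Count(depth <= 6) = 172150
Count(depth <= 5) = 155320
Count(depth == 6) = 172150 - 155320 = 16830

Answer: 16830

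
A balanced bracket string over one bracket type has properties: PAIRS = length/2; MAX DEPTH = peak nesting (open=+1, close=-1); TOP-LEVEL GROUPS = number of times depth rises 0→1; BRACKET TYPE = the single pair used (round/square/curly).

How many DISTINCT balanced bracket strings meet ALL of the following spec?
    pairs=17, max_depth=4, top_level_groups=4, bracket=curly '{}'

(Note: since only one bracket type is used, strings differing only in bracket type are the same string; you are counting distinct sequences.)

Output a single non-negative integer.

Spec: pairs=17 depth=4 groups=4
Count(depth <= 4) = 4282864
Count(depth <= 3) = 546816
Count(depth == 4) = 4282864 - 546816 = 3736048

Answer: 3736048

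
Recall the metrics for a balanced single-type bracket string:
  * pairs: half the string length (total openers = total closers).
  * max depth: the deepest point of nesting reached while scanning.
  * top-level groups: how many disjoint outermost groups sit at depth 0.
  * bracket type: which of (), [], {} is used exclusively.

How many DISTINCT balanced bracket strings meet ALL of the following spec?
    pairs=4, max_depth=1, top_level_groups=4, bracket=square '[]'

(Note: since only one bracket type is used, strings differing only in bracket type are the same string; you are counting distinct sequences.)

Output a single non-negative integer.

Spec: pairs=4 depth=1 groups=4
Count(depth <= 1) = 1
Count(depth <= 0) = 0
Count(depth == 1) = 1 - 0 = 1

Answer: 1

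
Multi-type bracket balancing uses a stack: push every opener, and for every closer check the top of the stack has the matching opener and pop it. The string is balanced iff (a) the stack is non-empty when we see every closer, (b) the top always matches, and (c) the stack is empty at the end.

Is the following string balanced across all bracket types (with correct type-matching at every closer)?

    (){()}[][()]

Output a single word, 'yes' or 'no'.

pos 0: push '('; stack = (
pos 1: ')' matches '('; pop; stack = (empty)
pos 2: push '{'; stack = {
pos 3: push '('; stack = {(
pos 4: ')' matches '('; pop; stack = {
pos 5: '}' matches '{'; pop; stack = (empty)
pos 6: push '['; stack = [
pos 7: ']' matches '['; pop; stack = (empty)
pos 8: push '['; stack = [
pos 9: push '('; stack = [(
pos 10: ')' matches '('; pop; stack = [
pos 11: ']' matches '['; pop; stack = (empty)
end: stack empty → VALID
Verdict: properly nested → yes

Answer: yes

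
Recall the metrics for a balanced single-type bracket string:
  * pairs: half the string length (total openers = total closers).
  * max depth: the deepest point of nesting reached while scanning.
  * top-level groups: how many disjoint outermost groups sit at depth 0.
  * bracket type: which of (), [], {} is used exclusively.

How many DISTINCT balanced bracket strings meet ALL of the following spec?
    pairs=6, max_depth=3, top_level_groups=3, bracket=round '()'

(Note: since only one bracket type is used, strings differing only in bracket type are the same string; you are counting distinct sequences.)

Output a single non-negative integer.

Spec: pairs=6 depth=3 groups=3
Count(depth <= 3) = 25
Count(depth <= 2) = 10
Count(depth == 3) = 25 - 10 = 15

Answer: 15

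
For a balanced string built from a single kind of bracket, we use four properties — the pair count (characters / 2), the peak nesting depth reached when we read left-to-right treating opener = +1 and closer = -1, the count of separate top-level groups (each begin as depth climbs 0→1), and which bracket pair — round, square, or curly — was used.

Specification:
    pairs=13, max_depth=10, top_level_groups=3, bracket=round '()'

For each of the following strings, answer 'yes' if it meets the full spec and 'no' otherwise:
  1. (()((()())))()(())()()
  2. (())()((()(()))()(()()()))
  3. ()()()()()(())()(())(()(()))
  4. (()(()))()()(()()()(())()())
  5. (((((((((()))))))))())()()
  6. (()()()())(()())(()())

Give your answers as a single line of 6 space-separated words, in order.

Answer: no no no no yes no

Derivation:
String 1 '(()((()())))()(())()()': depth seq [1 2 1 2 3 4 3 4 3 2 1 0 1 0 1 2 1 0 1 0 1 0]
  -> pairs=11 depth=4 groups=5 -> no
String 2 '(())()((()(()))()(()()()))': depth seq [1 2 1 0 1 0 1 2 3 2 3 4 3 2 1 2 1 2 3 2 3 2 3 2 1 0]
  -> pairs=13 depth=4 groups=3 -> no
String 3 '()()()()()(())()(())(()(()))': depth seq [1 0 1 0 1 0 1 0 1 0 1 2 1 0 1 0 1 2 1 0 1 2 1 2 3 2 1 0]
  -> pairs=14 depth=3 groups=9 -> no
String 4 '(()(()))()()(()()()(())()())': depth seq [1 2 1 2 3 2 1 0 1 0 1 0 1 2 1 2 1 2 1 2 3 2 1 2 1 2 1 0]
  -> pairs=14 depth=3 groups=4 -> no
String 5 '(((((((((()))))))))())()()': depth seq [1 2 3 4 5 6 7 8 9 10 9 8 7 6 5 4 3 2 1 2 1 0 1 0 1 0]
  -> pairs=13 depth=10 groups=3 -> yes
String 6 '(()()()())(()())(()())': depth seq [1 2 1 2 1 2 1 2 1 0 1 2 1 2 1 0 1 2 1 2 1 0]
  -> pairs=11 depth=2 groups=3 -> no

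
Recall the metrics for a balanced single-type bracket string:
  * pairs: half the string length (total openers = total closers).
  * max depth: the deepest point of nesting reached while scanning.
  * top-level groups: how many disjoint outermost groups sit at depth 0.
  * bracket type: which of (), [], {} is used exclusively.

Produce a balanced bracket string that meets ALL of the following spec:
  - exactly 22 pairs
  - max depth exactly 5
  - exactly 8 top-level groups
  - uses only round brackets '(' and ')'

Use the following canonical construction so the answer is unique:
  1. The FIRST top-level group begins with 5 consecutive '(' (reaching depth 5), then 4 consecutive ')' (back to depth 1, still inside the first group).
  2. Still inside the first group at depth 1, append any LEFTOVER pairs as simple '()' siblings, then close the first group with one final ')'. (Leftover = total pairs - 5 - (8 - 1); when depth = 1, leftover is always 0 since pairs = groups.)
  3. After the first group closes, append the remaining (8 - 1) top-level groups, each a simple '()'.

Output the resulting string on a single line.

Spec: pairs=22 depth=5 groups=8
Leftover pairs = 22 - 5 - (8-1) = 10
First group: deep chain of depth 5 + 10 sibling pairs
Remaining 7 groups: simple '()' each

Answer: ((((())))()()()()()()()()()())()()()()()()()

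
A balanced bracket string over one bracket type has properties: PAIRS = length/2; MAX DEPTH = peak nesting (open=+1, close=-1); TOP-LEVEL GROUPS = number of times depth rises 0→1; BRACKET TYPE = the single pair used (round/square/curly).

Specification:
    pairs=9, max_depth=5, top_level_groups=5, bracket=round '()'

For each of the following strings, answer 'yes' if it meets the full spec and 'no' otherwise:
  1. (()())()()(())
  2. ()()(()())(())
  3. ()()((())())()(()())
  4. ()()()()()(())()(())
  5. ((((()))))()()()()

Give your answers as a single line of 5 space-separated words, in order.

String 1 '(()())()()(())': depth seq [1 2 1 2 1 0 1 0 1 0 1 2 1 0]
  -> pairs=7 depth=2 groups=4 -> no
String 2 '()()(()())(())': depth seq [1 0 1 0 1 2 1 2 1 0 1 2 1 0]
  -> pairs=7 depth=2 groups=4 -> no
String 3 '()()((())())()(()())': depth seq [1 0 1 0 1 2 3 2 1 2 1 0 1 0 1 2 1 2 1 0]
  -> pairs=10 depth=3 groups=5 -> no
String 4 '()()()()()(())()(())': depth seq [1 0 1 0 1 0 1 0 1 0 1 2 1 0 1 0 1 2 1 0]
  -> pairs=10 depth=2 groups=8 -> no
String 5 '((((()))))()()()()': depth seq [1 2 3 4 5 4 3 2 1 0 1 0 1 0 1 0 1 0]
  -> pairs=9 depth=5 groups=5 -> yes

Answer: no no no no yes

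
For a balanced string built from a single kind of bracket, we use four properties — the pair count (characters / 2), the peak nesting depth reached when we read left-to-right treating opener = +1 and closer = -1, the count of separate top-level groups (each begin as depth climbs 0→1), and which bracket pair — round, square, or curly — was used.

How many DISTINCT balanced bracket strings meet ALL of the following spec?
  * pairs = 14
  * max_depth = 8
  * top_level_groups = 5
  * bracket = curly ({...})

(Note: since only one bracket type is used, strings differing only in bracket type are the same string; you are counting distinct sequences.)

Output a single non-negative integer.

Answer: 840

Derivation:
Spec: pairs=14 depth=8 groups=5
Count(depth <= 8) = 177550
Count(depth <= 7) = 176710
Count(depth == 8) = 177550 - 176710 = 840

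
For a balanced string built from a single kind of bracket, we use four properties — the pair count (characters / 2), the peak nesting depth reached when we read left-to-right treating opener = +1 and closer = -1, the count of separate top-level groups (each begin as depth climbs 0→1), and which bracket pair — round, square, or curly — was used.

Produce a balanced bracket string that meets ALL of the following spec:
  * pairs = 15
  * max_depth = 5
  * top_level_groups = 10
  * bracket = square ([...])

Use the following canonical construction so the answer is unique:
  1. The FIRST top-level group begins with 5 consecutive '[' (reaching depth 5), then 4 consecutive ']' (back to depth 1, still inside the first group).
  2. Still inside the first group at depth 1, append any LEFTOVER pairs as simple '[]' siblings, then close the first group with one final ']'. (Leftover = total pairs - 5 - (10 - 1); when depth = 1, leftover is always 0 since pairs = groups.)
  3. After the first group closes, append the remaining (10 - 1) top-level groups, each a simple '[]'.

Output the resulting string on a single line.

Answer: [[[[[]]]][]][][][][][][][][][]

Derivation:
Spec: pairs=15 depth=5 groups=10
Leftover pairs = 15 - 5 - (10-1) = 1
First group: deep chain of depth 5 + 1 sibling pairs
Remaining 9 groups: simple '[]' each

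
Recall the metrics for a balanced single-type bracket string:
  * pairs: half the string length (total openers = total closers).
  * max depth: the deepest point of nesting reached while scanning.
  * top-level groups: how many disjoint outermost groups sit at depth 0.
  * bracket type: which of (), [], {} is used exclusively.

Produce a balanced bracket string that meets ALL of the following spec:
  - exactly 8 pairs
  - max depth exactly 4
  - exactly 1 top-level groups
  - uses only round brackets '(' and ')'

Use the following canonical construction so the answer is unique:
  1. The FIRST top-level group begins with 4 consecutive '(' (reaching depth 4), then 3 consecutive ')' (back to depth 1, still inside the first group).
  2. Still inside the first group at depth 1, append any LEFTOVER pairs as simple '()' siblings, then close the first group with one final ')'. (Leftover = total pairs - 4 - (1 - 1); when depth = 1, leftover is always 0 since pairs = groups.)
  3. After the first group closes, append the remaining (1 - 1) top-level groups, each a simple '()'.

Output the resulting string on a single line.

Answer: (((()))()()()())

Derivation:
Spec: pairs=8 depth=4 groups=1
Leftover pairs = 8 - 4 - (1-1) = 4
First group: deep chain of depth 4 + 4 sibling pairs
Remaining 0 groups: simple '()' each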